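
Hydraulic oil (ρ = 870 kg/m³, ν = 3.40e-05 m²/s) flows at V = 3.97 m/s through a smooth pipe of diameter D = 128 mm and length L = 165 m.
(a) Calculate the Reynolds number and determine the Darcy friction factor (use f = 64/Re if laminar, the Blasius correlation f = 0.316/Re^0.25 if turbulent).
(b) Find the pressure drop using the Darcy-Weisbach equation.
(a) Re = V·D/ν = 3.97·0.128/3.40e-05 = 14946 → turbulent (Re > 4000); f = 0.316/Re^0.25 = 0.316/14946^0.25 = 0.02858
(b) Darcy-Weisbach: ΔP = f·(L/D)·½ρV²/1000 = 0.02858·(165/0.128)·½·870·3.97²/1000 = 252.6 kPa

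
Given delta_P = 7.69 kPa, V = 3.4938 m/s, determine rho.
Formula: V = \sqrt{\frac{2 \Delta P}{\rho}}
Substituting knowns: 3.4938 = √(2·(7.69·1000)/rho)
Solving for rho: rho = 2·(7.69·1000)/3.4938² = 1260 kg/m³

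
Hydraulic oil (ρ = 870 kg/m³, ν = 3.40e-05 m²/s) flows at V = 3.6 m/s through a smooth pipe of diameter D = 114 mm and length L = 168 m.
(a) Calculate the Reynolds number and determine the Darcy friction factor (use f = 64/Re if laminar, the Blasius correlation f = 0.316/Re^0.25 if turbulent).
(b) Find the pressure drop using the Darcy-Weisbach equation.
(a) Re = V·D/ν = 3.6·0.114/3.40e-05 = 12071 → turbulent (Re > 4000); f = 0.316/Re^0.25 = 0.316/12071^0.25 = 0.030147
(b) Darcy-Weisbach: ΔP = f·(L/D)·½ρV²/1000 = 0.030147·(168/0.114)·½·870·3.6²/1000 = 250.5 kPa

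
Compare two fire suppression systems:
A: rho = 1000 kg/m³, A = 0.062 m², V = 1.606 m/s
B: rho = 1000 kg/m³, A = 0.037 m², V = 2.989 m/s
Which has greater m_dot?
m_dot(A) = 99.57 kg/s, m_dot(B) = 110.6 kg/s. Answer: B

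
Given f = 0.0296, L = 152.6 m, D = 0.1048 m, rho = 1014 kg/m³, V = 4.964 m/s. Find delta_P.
Formula: \Delta P = f \frac{L}{D} \frac{\rho V^2}{2}
delta_P = 0.0296·(152.6/0.1048)·0.5·1014·4.964²/1000 = 538.5 kPa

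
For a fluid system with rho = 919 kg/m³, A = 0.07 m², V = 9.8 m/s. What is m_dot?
Formula: \dot{m} = \rho A V
m_dot = 919·0.07·9.8 = 630.4 kg/s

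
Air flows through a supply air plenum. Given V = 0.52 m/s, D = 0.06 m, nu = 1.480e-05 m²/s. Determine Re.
Formula: Re = \frac{V D}{\nu}
Re = 0.52·0.06/1.480e-05 = 2108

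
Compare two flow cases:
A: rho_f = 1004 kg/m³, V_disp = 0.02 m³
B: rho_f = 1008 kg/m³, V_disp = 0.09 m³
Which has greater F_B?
F_B(A) = 197 N, F_B(B) = 890 N. Answer: B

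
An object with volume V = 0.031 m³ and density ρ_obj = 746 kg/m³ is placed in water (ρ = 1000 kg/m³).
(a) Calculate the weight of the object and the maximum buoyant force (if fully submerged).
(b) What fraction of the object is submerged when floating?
(a) W=rho_obj*g*V=746*9.81*0.031=226.9 N; F_B(max)=rho*g*V=1000*9.81*0.031=304.1 N
(b) Floating fraction=rho_obj/rho=746/1000=0.746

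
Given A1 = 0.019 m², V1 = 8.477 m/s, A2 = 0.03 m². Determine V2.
Formula: V_2 = \frac{A_1 V_1}{A_2}
V2 = 0.019·8.477/0.03 = 5.369 m/s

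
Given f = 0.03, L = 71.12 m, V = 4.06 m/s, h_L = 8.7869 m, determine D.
Formula: h_L = f \frac{L}{D} \frac{V^2}{2g}
Substituting knowns: 8.7869 = 0.03·(71.12/D)·4.06²/(2·9.81)
Solving for D: D = 0.03·71.12·4.06²/(2·9.81·8.7869) = 0.204 m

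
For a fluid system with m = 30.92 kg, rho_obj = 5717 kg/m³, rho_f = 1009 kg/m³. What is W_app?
Formula: W_{app} = mg\left(1 - \frac{\rho_f}{\rho_{obj}}\right)
W_app = 30.92·9.81·(1 − 1009/5717) = 249.8 N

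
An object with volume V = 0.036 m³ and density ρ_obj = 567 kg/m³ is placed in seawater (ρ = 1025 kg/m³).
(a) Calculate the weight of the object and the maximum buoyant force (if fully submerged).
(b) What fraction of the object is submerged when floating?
(a) W=rho_obj*g*V=567*9.81*0.036=200.2 N; F_B(max)=rho*g*V=1025*9.81*0.036=362.0 N
(b) Floating fraction=rho_obj/rho=567/1025=0.553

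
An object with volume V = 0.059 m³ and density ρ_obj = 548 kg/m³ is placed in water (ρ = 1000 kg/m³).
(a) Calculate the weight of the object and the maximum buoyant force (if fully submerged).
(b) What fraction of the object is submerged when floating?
(a) W=rho_obj*g*V=548*9.81*0.059=317.2 N; F_B(max)=rho*g*V=1000*9.81*0.059=578.8 N
(b) Floating fraction=rho_obj/rho=548/1000=0.548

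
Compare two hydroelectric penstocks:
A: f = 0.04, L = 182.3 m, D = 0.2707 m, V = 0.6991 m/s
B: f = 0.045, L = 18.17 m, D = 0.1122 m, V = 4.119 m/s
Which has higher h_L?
h_L(A) = 0.671 m, h_L(B) = 6.302 m. Answer: B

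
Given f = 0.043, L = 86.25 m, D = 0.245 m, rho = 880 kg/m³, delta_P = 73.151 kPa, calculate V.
Formula: \Delta P = f \frac{L}{D} \frac{\rho V^2}{2}
Substituting knowns: 73.151 = 0.043·(86.25/0.245)·0.5·880·V²/1000
Solving for V: V = √((73.151·1000)/(0.043·(86.25/0.245)·0.5·880)) = 3.314 m/s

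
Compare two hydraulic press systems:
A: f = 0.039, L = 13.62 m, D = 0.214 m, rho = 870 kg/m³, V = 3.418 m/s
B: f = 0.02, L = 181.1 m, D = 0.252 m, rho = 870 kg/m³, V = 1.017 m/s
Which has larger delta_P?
delta_P(A) = 12.61 kPa, delta_P(B) = 6.467 kPa. Answer: A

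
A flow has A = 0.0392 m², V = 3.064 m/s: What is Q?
Formula: Q = A V
Q = 0.0392·3.064·1000 = 120.1 L/s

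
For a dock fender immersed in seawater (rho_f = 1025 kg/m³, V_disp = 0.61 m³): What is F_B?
Formula: F_B = \rho_f g V_{disp}
F_B = 1025·9.81·0.61 = 6134 N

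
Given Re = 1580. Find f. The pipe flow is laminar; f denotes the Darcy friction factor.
Formula: f = \frac{64}{Re}
f = 64/1580 = 0.04051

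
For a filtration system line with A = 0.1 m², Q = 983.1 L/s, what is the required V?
Formula: Q = A V
Substituting knowns: 983.1 = 0.1·V·1000
Solving for V: V = (983.1/1000)/0.1 = 9.831 m/s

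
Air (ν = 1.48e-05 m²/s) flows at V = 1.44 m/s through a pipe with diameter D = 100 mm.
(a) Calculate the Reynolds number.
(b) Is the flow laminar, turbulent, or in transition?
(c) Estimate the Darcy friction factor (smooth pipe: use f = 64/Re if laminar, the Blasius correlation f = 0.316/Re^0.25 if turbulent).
(a) Re = V·D/ν = 1.44·0.1/1.48e-05 = 9729.7
(b) Flow regime: turbulent (Re > 4000)
(c) Friction factor: f = 0.316/Re^0.25 = 0.316/9729.7^0.25 = 0.03182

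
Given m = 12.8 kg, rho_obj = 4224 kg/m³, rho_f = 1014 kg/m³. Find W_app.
Formula: W_{app} = mg\left(1 - \frac{\rho_f}{\rho_{obj}}\right)
W_app = 12.8·9.81·(1 − 1014/4224) = 95.42 N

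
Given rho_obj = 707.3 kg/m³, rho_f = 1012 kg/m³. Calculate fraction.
Formula: f_{sub} = \frac{\rho_{obj}}{\rho_f}
fraction = 707.3/1012 = 0.6989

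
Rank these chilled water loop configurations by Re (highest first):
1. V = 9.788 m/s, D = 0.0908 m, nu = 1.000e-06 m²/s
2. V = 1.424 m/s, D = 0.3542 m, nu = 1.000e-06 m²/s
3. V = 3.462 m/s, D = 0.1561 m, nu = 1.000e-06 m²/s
Case 1: Re = 888750
Case 2: Re = 504381
Case 3: Re = 540418
Ranking (highest first): 1, 3, 2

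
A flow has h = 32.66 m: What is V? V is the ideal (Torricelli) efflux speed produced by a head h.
Formula: V = \sqrt{2 g h}
V = √(2·9.81·32.66) = 25.31 m/s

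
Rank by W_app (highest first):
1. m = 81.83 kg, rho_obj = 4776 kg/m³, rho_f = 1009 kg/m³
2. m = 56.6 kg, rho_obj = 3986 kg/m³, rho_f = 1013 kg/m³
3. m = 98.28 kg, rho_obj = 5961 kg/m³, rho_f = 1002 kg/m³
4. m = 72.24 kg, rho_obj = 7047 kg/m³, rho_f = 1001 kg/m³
Case 1: W_app = 633.2 N
Case 2: W_app = 414.1 N
Case 3: W_app = 802.1 N
Case 4: W_app = 608 N
Ranking (highest first): 3, 1, 4, 2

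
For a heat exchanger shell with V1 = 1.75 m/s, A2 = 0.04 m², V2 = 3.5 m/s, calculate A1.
Formula: V_2 = \frac{A_1 V_1}{A_2}
Substituting knowns: 3.5 = A1·1.75/0.04
Solving for A1: A1 = 3.5·0.04/1.75 = 0.08 m²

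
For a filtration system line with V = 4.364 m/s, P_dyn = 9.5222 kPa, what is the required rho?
Formula: P_{dyn} = \frac{1}{2} \rho V^2
Substituting knowns: 9.5222 = 0.5·rho·4.364²/1000
Solving for rho: rho = 2·(9.5222·1000)/4.364² = 1000 kg/m³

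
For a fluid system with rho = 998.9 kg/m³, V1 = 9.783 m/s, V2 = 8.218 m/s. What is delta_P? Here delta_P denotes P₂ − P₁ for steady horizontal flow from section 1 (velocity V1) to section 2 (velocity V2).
Formula: \Delta P = \frac{1}{2} \rho (V_1^2 - V_2^2)
delta_P = 0.5·998.9·(9.783² − 8.218²)/1000 = 14.07 kPa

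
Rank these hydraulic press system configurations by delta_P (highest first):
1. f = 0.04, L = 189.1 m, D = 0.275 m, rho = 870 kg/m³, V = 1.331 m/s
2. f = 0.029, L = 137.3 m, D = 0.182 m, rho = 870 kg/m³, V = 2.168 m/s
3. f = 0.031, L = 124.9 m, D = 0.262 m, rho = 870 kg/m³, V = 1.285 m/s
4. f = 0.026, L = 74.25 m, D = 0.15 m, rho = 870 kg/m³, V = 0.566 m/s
Case 1: delta_P = 21.2 kPa
Case 2: delta_P = 44.73 kPa
Case 3: delta_P = 10.61 kPa
Case 4: delta_P = 1.793 kPa
Ranking (highest first): 2, 1, 3, 4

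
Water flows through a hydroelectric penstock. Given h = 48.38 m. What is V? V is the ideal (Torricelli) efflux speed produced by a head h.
Formula: V = \sqrt{2 g h}
V = √(2·9.81·48.38) = 30.81 m/s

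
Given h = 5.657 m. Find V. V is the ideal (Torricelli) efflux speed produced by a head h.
Formula: V = \sqrt{2 g h}
V = √(2·9.81·5.657) = 10.54 m/s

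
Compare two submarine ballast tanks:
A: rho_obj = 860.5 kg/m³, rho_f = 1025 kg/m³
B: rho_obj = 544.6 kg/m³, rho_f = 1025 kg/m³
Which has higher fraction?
fraction(A) = 0.8395, fraction(B) = 0.5313. Answer: A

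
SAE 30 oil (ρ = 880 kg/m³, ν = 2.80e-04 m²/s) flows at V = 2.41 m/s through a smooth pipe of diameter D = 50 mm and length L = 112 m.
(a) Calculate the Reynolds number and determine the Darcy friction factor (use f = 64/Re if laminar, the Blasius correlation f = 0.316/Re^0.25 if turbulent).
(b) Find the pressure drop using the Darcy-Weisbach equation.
(a) Re = V·D/ν = 2.41·0.05/2.80e-04 = 430.36 → laminar (Re < 2300); f = 64/Re = 64/430.36 = 0.14871
(b) Darcy-Weisbach: ΔP = f·(L/D)·½ρV²/1000 = 0.14871·(112/0.050)·½·880·2.41²/1000 = 851.3 kPa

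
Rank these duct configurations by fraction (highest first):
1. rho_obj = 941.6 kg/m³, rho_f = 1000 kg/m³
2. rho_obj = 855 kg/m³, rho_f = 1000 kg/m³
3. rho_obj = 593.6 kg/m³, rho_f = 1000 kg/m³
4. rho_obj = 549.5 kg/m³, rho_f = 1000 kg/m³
Case 1: fraction = 0.9416
Case 2: fraction = 0.855
Case 3: fraction = 0.5936
Case 4: fraction = 0.5495
Ranking (highest first): 1, 2, 3, 4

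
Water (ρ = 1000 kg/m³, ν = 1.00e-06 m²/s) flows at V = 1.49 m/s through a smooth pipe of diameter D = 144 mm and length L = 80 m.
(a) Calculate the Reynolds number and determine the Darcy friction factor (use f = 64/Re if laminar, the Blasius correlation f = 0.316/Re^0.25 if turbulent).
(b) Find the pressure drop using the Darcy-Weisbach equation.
(a) Re = V·D/ν = 1.49·0.144/1.00e-06 = 214560 → turbulent (Re > 4000); f = 0.316/Re^0.25 = 0.316/214560^0.25 = 0.014682 (Blasius is strictly valid for Re ≲ 1e5; used here as the smooth-pipe estimate the problem specifies)
(b) Darcy-Weisbach: ΔP = f·(L/D)·½ρV²/1000 = 0.014682·(80/0.144)·½·1000·1.49²/1000 = 9.054 kPa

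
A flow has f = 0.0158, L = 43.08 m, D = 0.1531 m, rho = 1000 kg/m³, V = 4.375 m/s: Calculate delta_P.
Formula: \Delta P = f \frac{L}{D} \frac{\rho V^2}{2}
delta_P = 0.0158·(43.08/0.1531)·0.5·1000·4.375²/1000 = 42.55 kPa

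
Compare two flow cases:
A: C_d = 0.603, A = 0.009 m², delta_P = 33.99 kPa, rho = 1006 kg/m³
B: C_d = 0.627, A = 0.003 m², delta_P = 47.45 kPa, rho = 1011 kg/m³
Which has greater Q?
Q(A) = 44.61 L/s, Q(B) = 18.22 L/s. Answer: A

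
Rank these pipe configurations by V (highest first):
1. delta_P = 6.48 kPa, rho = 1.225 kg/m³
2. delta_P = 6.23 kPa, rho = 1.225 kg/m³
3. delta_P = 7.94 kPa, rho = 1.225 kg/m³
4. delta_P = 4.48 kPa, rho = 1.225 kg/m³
Case 1: V = 102.9 m/s
Case 2: V = 100.9 m/s
Case 3: V = 113.9 m/s
Case 4: V = 85.52 m/s
Ranking (highest first): 3, 1, 2, 4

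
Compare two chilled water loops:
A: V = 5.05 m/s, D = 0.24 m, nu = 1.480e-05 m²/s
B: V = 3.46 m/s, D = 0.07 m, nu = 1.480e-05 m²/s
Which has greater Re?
Re(A) = 81892, Re(B) = 16365. Answer: A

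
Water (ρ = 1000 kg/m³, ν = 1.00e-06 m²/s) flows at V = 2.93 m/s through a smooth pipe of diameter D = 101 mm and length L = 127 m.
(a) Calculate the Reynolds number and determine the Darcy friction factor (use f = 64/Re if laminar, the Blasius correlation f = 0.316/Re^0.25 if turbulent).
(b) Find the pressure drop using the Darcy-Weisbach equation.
(a) Re = V·D/ν = 2.93·0.101/1.00e-06 = 295930 → turbulent (Re > 4000); f = 0.316/Re^0.25 = 0.316/295930^0.25 = 0.013548 (Blasius is strictly valid for Re ≲ 1e5; used here as the smooth-pipe estimate the problem specifies)
(b) Darcy-Weisbach: ΔP = f·(L/D)·½ρV²/1000 = 0.013548·(127/0.101)·½·1000·2.93²/1000 = 73.12 kPa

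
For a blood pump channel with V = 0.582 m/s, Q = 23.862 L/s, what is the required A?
Formula: Q = A V
Substituting knowns: 23.862 = A·0.582·1000
Solving for A: A = (23.862/1000)/0.582 = 0.041 m²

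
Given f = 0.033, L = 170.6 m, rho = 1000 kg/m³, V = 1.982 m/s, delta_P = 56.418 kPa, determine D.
Formula: \Delta P = f \frac{L}{D} \frac{\rho V^2}{2}
Substituting knowns: 56.418 = 0.033·(170.6/D)·0.5·1000·1.982²/1000
Solving for D: D = 0.033·170.6·0.5·1000·1.982²/(56.418·1000) = 0.196 m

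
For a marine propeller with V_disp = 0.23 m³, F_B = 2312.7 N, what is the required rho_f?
Formula: F_B = \rho_f g V_{disp}
Substituting knowns: 2312.7 = rho_f·9.81·0.23
Solving for rho_f: rho_f = 2312.7/(9.81·0.23) = 1025 kg/m³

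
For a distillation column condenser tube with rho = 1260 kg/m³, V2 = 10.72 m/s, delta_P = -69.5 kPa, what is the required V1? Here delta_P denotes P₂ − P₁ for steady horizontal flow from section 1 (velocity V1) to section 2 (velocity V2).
Formula: \Delta P = \frac{1}{2} \rho (V_1^2 - V_2^2)
Substituting knowns: -69.5 = 0.5·1260·(V1² − 10.72²)/1000
Solving for V1: V1 = √(10.72² + 2·(-69.5·1000)/1260) = 2.145 m/s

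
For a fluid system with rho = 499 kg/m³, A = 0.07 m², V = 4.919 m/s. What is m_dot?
Formula: \dot{m} = \rho A V
m_dot = 499·0.07·4.919 = 171.8 kg/s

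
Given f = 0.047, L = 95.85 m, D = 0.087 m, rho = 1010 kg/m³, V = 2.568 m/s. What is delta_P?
Formula: \Delta P = f \frac{L}{D} \frac{\rho V^2}{2}
delta_P = 0.047·(95.85/0.087)·0.5·1010·2.568²/1000 = 172.4 kPa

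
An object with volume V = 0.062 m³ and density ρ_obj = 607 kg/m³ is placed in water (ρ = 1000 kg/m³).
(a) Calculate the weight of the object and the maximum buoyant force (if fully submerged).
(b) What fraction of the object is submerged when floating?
(a) W=rho_obj*g*V=607*9.81*0.062=369.2 N; F_B(max)=rho*g*V=1000*9.81*0.062=608.2 N
(b) Floating fraction=rho_obj/rho=607/1000=0.607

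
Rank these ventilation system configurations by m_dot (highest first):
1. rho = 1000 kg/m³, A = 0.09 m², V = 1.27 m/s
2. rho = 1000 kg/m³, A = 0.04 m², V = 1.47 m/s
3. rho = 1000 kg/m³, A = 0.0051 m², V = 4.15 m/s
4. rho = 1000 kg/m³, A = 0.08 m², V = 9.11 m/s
Case 1: m_dot = 114.3 kg/s
Case 2: m_dot = 58.8 kg/s
Case 3: m_dot = 21.17 kg/s
Case 4: m_dot = 728.8 kg/s
Ranking (highest first): 4, 1, 2, 3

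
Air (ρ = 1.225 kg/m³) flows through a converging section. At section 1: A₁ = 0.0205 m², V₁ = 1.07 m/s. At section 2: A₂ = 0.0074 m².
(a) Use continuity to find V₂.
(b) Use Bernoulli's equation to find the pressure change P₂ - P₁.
(a) Continuity: A₁V₁=A₂V₂ -> V₂=A₁V₁/A₂=0.0205*1.07/0.0074=2.96 m/s
(b) Bernoulli: P₂-P₁=0.5*rho*(V₁^2-V₂^2)/1000=0.5*1.225*(1.07^2-2.96^2)/1000=-0.004665 kPa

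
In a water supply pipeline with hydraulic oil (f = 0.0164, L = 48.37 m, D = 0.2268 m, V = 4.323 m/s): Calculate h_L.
Formula: h_L = f \frac{L}{D} \frac{V^2}{2g}
h_L = 0.0164·(48.37/0.2268)·4.323²/(2·9.81) = 3.332 m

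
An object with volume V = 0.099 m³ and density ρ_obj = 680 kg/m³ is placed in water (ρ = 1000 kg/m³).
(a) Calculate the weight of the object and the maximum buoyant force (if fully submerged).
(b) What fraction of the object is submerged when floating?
(a) W=rho_obj*g*V=680*9.81*0.099=660.4 N; F_B(max)=rho*g*V=1000*9.81*0.099=971.2 N
(b) Floating fraction=rho_obj/rho=680/1000=0.680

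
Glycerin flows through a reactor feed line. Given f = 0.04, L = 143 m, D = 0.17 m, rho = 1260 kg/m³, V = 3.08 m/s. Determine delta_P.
Formula: \Delta P = f \frac{L}{D} \frac{\rho V^2}{2}
delta_P = 0.04·(143/0.17)·0.5·1260·3.08²/1000 = 201.1 kPa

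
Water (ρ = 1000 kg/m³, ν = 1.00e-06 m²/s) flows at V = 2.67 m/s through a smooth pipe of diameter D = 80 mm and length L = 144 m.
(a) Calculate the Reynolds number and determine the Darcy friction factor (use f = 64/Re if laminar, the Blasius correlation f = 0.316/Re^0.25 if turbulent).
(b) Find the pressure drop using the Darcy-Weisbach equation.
(a) Re = V·D/ν = 2.67·0.08/1.00e-06 = 213600 → turbulent (Re > 4000); f = 0.316/Re^0.25 = 0.316/213600^0.25 = 0.014699 (Blasius is strictly valid for Re ≲ 1e5; used here as the smooth-pipe estimate the problem specifies)
(b) Darcy-Weisbach: ΔP = f·(L/D)·½ρV²/1000 = 0.014699·(144/0.080)·½·1000·2.67²/1000 = 94.31 kPa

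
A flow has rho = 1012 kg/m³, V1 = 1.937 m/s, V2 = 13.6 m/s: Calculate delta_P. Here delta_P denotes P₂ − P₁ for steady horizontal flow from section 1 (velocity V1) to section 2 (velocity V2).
Formula: \Delta P = \frac{1}{2} \rho (V_1^2 - V_2^2)
delta_P = 0.5·1012·(1.937² − 13.6²)/1000 = -91.69 kPa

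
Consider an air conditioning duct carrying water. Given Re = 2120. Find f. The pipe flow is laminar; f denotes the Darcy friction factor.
Formula: f = \frac{64}{Re}
f = 64/2120 = 0.03019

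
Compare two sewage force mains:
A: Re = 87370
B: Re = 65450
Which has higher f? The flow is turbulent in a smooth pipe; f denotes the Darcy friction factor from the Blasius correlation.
f(A) = 0.01838, f(B) = 0.01976. Answer: B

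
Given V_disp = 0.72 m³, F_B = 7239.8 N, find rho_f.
Formula: F_B = \rho_f g V_{disp}
Substituting knowns: 7239.8 = rho_f·9.81·0.72
Solving for rho_f: rho_f = 7239.8/(9.81·0.72) = 1025 kg/m³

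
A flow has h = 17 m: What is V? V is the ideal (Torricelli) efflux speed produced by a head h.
Formula: V = \sqrt{2 g h}
V = √(2·9.81·17) = 18.26 m/s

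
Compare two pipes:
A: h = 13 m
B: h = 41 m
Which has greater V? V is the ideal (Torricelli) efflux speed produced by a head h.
V(A) = 15.97 m/s, V(B) = 28.36 m/s. Answer: B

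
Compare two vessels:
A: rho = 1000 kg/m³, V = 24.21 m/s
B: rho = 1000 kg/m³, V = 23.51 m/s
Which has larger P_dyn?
P_dyn(A) = 293.1 kPa, P_dyn(B) = 276.4 kPa. Answer: A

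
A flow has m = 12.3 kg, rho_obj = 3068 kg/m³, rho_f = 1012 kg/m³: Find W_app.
Formula: W_{app} = mg\left(1 - \frac{\rho_f}{\rho_{obj}}\right)
W_app = 12.3·9.81·(1 − 1012/3068) = 80.86 N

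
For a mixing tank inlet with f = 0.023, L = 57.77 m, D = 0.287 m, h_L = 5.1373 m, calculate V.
Formula: h_L = f \frac{L}{D} \frac{V^2}{2g}
Substituting knowns: 5.1373 = 0.023·(57.77/0.287)·V²/(2·9.81)
Solving for V: V = √(5.1373·2·9.81/(0.023·(57.77/0.287))) = 4.666 m/s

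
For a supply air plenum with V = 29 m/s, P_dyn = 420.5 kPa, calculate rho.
Formula: P_{dyn} = \frac{1}{2} \rho V^2
Substituting knowns: 420.5 = 0.5·rho·29²/1000
Solving for rho: rho = 2·(420.5·1000)/29² = 1000 kg/m³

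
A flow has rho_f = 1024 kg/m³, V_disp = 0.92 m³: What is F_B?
Formula: F_B = \rho_f g V_{disp}
F_B = 1024·9.81·0.92 = 9242 N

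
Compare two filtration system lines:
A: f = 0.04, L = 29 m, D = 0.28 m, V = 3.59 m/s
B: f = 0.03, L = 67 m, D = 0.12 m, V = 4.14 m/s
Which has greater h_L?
h_L(A) = 2.721 m, h_L(B) = 14.63 m. Answer: B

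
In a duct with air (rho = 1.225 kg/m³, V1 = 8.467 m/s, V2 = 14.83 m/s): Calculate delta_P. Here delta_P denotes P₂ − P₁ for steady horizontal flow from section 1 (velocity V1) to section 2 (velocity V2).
Formula: \Delta P = \frac{1}{2} \rho (V_1^2 - V_2^2)
delta_P = 0.5·1.225·(8.467² − 14.83²)/1000 = -0.0908 kPa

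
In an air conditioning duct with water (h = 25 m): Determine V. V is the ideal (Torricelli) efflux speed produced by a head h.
Formula: V = \sqrt{2 g h}
V = √(2·9.81·25) = 22.15 m/s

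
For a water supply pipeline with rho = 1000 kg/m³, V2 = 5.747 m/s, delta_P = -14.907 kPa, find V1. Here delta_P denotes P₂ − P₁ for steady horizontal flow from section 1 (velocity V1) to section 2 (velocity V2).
Formula: \Delta P = \frac{1}{2} \rho (V_1^2 - V_2^2)
Substituting knowns: -14.907 = 0.5·1000·(V1² − 5.747²)/1000
Solving for V1: V1 = √(5.747² + 2·(-14.907·1000)/1000) = 1.793 m/s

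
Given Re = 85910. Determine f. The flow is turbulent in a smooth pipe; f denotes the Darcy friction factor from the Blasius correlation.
Formula: f = \frac{0.316}{Re^{0.25}}
f = 0.316/85910^0.25 = 0.01846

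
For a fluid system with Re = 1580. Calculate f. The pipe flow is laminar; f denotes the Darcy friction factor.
Formula: f = \frac{64}{Re}
f = 64/1580 = 0.04051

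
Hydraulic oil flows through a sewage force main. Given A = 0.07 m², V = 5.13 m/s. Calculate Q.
Formula: Q = A V
Q = 0.07·5.13·1000 = 359.1 L/s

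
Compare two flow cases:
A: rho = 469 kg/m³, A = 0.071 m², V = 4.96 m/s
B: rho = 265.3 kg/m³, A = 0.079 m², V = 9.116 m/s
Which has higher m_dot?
m_dot(A) = 165.2 kg/s, m_dot(B) = 191.1 kg/s. Answer: B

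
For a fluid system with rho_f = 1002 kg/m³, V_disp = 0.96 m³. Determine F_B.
Formula: F_B = \rho_f g V_{disp}
F_B = 1002·9.81·0.96 = 9436 N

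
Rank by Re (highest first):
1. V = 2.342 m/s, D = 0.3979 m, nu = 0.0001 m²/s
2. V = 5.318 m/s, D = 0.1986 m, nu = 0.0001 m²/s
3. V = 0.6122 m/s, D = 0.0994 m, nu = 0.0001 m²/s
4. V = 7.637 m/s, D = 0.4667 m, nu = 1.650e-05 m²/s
Case 1: Re = 9319
Case 2: Re = 10562
Case 3: Re = 608.5
Case 4: Re = 216011
Ranking (highest first): 4, 2, 1, 3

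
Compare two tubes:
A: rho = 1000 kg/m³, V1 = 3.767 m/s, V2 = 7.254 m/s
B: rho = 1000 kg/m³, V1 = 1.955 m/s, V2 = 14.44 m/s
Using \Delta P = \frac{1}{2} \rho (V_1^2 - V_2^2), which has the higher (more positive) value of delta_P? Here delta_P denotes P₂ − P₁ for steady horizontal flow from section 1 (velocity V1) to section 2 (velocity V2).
delta_P(A) = -19.22 kPa, delta_P(B) = -102.3 kPa. Answer: A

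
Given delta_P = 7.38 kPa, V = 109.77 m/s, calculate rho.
Formula: V = \sqrt{\frac{2 \Delta P}{\rho}}
Substituting knowns: 109.77 = √(2·(7.38·1000)/rho)
Solving for rho: rho = 2·(7.38·1000)/109.77² = 1.225 kg/m³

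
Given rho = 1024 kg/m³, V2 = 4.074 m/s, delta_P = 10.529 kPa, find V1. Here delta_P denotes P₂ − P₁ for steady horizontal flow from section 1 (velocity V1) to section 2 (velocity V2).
Formula: \Delta P = \frac{1}{2} \rho (V_1^2 - V_2^2)
Substituting knowns: 10.529 = 0.5·1024·(V1² − 4.074²)/1000
Solving for V1: V1 = √(4.074² + 2·(10.529·1000)/1024) = 6.096 m/s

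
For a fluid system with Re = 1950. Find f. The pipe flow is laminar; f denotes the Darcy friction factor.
Formula: f = \frac{64}{Re}
f = 64/1950 = 0.03282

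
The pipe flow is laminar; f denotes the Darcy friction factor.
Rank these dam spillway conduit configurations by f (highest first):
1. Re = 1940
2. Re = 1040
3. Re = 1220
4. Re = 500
Case 1: f = 0.03299
Case 2: f = 0.06154
Case 3: f = 0.05246
Case 4: f = 0.128
Ranking (highest first): 4, 2, 3, 1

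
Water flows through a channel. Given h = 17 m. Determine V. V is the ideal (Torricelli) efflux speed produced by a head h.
Formula: V = \sqrt{2 g h}
V = √(2·9.81·17) = 18.26 m/s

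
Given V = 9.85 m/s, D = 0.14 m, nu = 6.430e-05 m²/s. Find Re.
Formula: Re = \frac{V D}{\nu}
Re = 9.85·0.14/6.430e-05 = 21446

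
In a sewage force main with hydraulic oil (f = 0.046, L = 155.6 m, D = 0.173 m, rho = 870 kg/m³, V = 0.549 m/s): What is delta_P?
Formula: \Delta P = f \frac{L}{D} \frac{\rho V^2}{2}
delta_P = 0.046·(155.6/0.173)·0.5·870·0.549²/1000 = 5.424 kPa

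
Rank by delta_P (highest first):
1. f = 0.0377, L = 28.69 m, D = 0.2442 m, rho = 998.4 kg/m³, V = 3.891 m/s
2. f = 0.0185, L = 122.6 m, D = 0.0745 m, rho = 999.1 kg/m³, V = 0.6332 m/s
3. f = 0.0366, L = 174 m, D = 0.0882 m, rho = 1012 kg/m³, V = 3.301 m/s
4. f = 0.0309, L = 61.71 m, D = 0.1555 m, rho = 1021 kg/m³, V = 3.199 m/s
Case 1: delta_P = 33.48 kPa
Case 2: delta_P = 6.098 kPa
Case 3: delta_P = 398.1 kPa
Case 4: delta_P = 64.06 kPa
Ranking (highest first): 3, 4, 1, 2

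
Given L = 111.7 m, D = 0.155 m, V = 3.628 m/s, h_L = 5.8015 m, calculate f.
Formula: h_L = f \frac{L}{D} \frac{V^2}{2g}
Substituting knowns: 5.8015 = f·(111.7/0.155)·3.628²/(2·9.81)
Solving for f: f = 5.8015·2·9.81/((111.7/0.155)·3.628²) = 0.012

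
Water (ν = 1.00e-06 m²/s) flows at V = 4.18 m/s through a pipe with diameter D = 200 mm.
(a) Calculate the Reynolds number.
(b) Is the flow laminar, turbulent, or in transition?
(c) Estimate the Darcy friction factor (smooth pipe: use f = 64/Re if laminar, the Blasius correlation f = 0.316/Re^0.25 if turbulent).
(a) Re = V·D/ν = 4.18·0.2/1.00e-06 = 836000
(b) Flow regime: turbulent (Re > 4000)
(c) Friction factor: f = 0.316/Re^0.25 = 0.316/836000^0.25 = 0.01045 (Blasius is strictly valid for Re ≲ 1e5; used here as the smooth-pipe estimate the problem specifies)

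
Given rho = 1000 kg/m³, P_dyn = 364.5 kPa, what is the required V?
Formula: P_{dyn} = \frac{1}{2} \rho V^2
Substituting knowns: 364.5 = 0.5·1000·V²/1000
Solving for V: V = √(2·(364.5·1000)/1000) = 27 m/s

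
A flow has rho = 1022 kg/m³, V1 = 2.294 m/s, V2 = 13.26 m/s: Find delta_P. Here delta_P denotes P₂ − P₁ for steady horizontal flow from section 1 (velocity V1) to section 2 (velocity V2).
Formula: \Delta P = \frac{1}{2} \rho (V_1^2 - V_2^2)
delta_P = 0.5·1022·(2.294² − 13.26²)/1000 = -87.16 kPa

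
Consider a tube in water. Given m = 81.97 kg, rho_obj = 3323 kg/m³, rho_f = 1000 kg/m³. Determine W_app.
Formula: W_{app} = mg\left(1 - \frac{\rho_f}{\rho_{obj}}\right)
W_app = 81.97·9.81·(1 − 1000/3323) = 562.1 N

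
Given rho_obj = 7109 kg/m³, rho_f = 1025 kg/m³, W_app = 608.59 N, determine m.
Formula: W_{app} = mg\left(1 - \frac{\rho_f}{\rho_{obj}}\right)
Substituting knowns: 608.59 = m·9.81·(1 − 1025/7109)
Solving for m: m = 608.59/(9.81·(1 − 1025/7109)) = 72.49 kg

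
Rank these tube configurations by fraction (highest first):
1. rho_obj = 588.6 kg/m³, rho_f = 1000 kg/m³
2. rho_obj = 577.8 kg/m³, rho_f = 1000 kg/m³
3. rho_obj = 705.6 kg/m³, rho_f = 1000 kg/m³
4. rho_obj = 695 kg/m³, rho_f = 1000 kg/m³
Case 1: fraction = 0.5886
Case 2: fraction = 0.5778
Case 3: fraction = 0.7056
Case 4: fraction = 0.695
Ranking (highest first): 3, 4, 1, 2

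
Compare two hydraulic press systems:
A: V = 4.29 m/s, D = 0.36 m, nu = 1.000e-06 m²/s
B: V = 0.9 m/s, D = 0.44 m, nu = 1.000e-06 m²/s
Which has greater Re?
Re(A) = 1.544e+06, Re(B) = 396000. Answer: A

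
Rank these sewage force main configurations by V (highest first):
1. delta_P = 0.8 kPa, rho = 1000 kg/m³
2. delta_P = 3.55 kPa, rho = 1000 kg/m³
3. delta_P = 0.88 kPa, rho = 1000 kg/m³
Case 1: V = 1.265 m/s
Case 2: V = 2.665 m/s
Case 3: V = 1.327 m/s
Ranking (highest first): 2, 3, 1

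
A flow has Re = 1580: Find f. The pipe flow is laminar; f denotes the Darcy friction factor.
Formula: f = \frac{64}{Re}
f = 64/1580 = 0.04051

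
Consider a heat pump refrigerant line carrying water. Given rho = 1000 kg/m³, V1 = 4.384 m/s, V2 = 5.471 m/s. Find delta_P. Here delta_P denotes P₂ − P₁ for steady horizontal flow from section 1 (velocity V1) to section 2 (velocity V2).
Formula: \Delta P = \frac{1}{2} \rho (V_1^2 - V_2^2)
delta_P = 0.5·1000·(4.384² − 5.471²)/1000 = -5.356 kPa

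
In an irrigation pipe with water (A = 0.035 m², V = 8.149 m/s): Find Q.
Formula: Q = A V
Q = 0.035·8.149·1000 = 285.2 L/s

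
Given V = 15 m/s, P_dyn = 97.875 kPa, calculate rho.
Formula: P_{dyn} = \frac{1}{2} \rho V^2
Substituting knowns: 97.875 = 0.5·rho·15²/1000
Solving for rho: rho = 2·(97.875·1000)/15² = 870 kg/m³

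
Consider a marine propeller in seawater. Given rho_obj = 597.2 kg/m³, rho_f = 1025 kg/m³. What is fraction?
Formula: f_{sub} = \frac{\rho_{obj}}{\rho_f}
fraction = 597.2/1025 = 0.5826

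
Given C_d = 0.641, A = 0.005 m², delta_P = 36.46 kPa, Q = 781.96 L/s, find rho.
Formula: Q = C_d A \sqrt{\frac{2 \Delta P}{\rho}}
Substituting knowns: 781.96 = 0.641·0.005·√(2·(36.46·1000)/rho)·1000
Solving for rho: rho = 2·(36.46·1000)/((781.96/1000)/(0.641·0.005))² = 1.225 kg/m³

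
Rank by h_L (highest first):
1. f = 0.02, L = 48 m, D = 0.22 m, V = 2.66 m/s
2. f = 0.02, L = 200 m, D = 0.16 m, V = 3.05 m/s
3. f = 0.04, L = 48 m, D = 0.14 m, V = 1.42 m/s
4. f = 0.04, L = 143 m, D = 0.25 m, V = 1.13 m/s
Case 1: h_L = 1.574 m
Case 2: h_L = 11.85 m
Case 3: h_L = 1.409 m
Case 4: h_L = 1.489 m
Ranking (highest first): 2, 1, 4, 3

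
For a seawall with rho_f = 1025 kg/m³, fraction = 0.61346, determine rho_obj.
Formula: f_{sub} = \frac{\rho_{obj}}{\rho_f}
Substituting knowns: 0.61346 = rho_obj/1025
Solving for rho_obj: rho_obj = 0.61346·1025 = 628.8 kg/m³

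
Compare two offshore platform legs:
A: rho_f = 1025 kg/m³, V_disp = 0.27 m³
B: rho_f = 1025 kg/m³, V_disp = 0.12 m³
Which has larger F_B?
F_B(A) = 2715 N, F_B(B) = 1207 N. Answer: A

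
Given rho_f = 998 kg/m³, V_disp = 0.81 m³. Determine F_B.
Formula: F_B = \rho_f g V_{disp}
F_B = 998·9.81·0.81 = 7930 N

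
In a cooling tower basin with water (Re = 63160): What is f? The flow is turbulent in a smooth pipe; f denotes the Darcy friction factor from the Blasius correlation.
Formula: f = \frac{0.316}{Re^{0.25}}
f = 0.316/63160^0.25 = 0.01993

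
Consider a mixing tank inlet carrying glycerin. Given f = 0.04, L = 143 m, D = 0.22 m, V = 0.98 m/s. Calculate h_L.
Formula: h_L = f \frac{L}{D} \frac{V^2}{2g}
h_L = 0.04·(143/0.22)·0.98²/(2·9.81) = 1.273 m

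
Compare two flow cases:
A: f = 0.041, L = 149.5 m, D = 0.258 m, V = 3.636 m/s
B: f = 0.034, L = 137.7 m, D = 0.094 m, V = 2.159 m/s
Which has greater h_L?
h_L(A) = 16.01 m, h_L(B) = 11.83 m. Answer: A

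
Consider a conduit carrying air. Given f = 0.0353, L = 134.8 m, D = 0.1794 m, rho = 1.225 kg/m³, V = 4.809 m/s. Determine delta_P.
Formula: \Delta P = f \frac{L}{D} \frac{\rho V^2}{2}
delta_P = 0.0353·(134.8/0.1794)·0.5·1.225·4.809²/1000 = 0.3757 kPa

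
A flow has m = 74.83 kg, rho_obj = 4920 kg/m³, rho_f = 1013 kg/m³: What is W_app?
Formula: W_{app} = mg\left(1 - \frac{\rho_f}{\rho_{obj}}\right)
W_app = 74.83·9.81·(1 − 1013/4920) = 582.9 N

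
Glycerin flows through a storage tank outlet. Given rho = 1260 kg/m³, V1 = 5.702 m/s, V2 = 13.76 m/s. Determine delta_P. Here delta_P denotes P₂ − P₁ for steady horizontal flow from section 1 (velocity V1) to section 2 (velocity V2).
Formula: \Delta P = \frac{1}{2} \rho (V_1^2 - V_2^2)
delta_P = 0.5·1260·(5.702² − 13.76²)/1000 = -98.8 kPa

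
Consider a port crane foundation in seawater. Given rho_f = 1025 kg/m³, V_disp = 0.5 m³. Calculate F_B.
Formula: F_B = \rho_f g V_{disp}
F_B = 1025·9.81·0.5 = 5028 N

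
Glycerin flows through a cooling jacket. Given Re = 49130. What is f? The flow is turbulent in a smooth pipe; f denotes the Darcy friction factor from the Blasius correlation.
Formula: f = \frac{0.316}{Re^{0.25}}
f = 0.316/49130^0.25 = 0.02123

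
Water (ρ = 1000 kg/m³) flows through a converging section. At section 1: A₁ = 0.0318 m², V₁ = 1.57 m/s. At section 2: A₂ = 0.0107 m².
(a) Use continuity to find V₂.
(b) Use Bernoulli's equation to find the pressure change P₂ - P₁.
(a) Continuity: A₁V₁=A₂V₂ -> V₂=A₁V₁/A₂=0.0318*1.57/0.0107=4.67 m/s
(b) Bernoulli: P₂-P₁=0.5*rho*(V₁^2-V₂^2)/1000=0.5*1000*(1.57^2-4.67^2)/1000=-9.672 kPa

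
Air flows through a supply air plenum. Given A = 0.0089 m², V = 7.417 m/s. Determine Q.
Formula: Q = A V
Q = 0.0089·7.417·1000 = 66.01 L/s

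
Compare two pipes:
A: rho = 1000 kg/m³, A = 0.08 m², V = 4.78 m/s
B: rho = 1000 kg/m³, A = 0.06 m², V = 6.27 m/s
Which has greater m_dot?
m_dot(A) = 382.4 kg/s, m_dot(B) = 376.2 kg/s. Answer: A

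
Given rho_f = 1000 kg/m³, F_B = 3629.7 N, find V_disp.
Formula: F_B = \rho_f g V_{disp}
Substituting knowns: 3629.7 = 1000·9.81·V_disp
Solving for V_disp: V_disp = 3629.7/(1000·9.81) = 0.37 m³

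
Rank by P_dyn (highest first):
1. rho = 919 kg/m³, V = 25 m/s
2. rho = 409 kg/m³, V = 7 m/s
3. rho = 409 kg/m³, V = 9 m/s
Case 1: P_dyn = 287.2 kPa
Case 2: P_dyn = 10.02 kPa
Case 3: P_dyn = 16.56 kPa
Ranking (highest first): 1, 3, 2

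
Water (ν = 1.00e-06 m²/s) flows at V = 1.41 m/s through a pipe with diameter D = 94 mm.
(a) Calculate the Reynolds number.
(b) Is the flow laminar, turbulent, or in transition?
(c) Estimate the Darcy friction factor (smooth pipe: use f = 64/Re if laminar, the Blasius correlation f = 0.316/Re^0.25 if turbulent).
(a) Re = V·D/ν = 1.41·0.094/1.00e-06 = 132540
(b) Flow regime: turbulent (Re > 4000)
(c) Friction factor: f = 0.316/Re^0.25 = 0.316/132540^0.25 = 0.01656 (Blasius is strictly valid for Re ≲ 1e5; used here as the smooth-pipe estimate the problem specifies)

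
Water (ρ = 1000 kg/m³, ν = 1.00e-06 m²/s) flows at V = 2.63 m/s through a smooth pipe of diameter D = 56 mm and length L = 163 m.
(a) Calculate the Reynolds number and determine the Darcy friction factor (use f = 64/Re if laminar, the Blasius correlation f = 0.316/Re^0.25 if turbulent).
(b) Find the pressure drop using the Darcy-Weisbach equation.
(a) Re = V·D/ν = 2.63·0.056/1.00e-06 = 147280 → turbulent (Re > 4000); f = 0.316/Re^0.25 = 0.316/147280^0.25 = 0.016131 (Blasius is strictly valid for Re ≲ 1e5; used here as the smooth-pipe estimate the problem specifies)
(b) Darcy-Weisbach: ΔP = f·(L/D)·½ρV²/1000 = 0.016131·(163/0.056)·½·1000·2.63²/1000 = 162.4 kPa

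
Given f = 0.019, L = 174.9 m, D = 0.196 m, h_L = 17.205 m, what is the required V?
Formula: h_L = f \frac{L}{D} \frac{V^2}{2g}
Substituting knowns: 17.205 = 0.019·(174.9/0.196)·V²/(2·9.81)
Solving for V: V = √(17.205·2·9.81/(0.019·(174.9/0.196))) = 4.462 m/s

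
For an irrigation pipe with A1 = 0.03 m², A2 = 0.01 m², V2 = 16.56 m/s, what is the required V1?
Formula: V_2 = \frac{A_1 V_1}{A_2}
Substituting knowns: 16.56 = 0.03·V1/0.01
Solving for V1: V1 = 16.56·0.01/0.03 = 5.52 m/s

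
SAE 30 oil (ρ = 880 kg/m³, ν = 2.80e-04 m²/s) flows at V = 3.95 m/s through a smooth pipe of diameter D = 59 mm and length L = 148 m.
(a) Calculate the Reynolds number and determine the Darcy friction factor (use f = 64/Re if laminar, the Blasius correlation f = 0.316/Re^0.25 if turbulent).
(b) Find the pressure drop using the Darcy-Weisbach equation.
(a) Re = V·D/ν = 3.95·0.059/2.80e-04 = 832.32 → laminar (Re < 2300); f = 64/Re = 64/832.32 = 0.076894
(b) Darcy-Weisbach: ΔP = f·(L/D)·½ρV²/1000 = 0.076894·(148/0.059)·½·880·3.95²/1000 = 1324 kPa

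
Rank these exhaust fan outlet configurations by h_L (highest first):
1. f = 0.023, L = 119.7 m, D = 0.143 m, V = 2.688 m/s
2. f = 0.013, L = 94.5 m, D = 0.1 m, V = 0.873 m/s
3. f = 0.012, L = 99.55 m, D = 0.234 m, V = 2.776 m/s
Case 1: h_L = 7.09 m
Case 2: h_L = 0.4772 m
Case 3: h_L = 2.005 m
Ranking (highest first): 1, 3, 2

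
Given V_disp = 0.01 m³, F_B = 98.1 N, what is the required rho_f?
Formula: F_B = \rho_f g V_{disp}
Substituting knowns: 98.1 = rho_f·9.81·0.01
Solving for rho_f: rho_f = 98.1/(9.81·0.01) = 1000 kg/m³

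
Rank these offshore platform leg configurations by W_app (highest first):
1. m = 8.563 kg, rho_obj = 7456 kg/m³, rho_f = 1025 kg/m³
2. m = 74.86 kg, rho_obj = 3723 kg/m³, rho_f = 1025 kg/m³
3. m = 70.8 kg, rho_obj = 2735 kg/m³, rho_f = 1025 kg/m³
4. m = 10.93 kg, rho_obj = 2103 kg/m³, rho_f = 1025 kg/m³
Case 1: W_app = 72.45 N
Case 2: W_app = 532.2 N
Case 3: W_app = 434.3 N
Case 4: W_app = 54.96 N
Ranking (highest first): 2, 3, 1, 4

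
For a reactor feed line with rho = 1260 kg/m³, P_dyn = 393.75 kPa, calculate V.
Formula: P_{dyn} = \frac{1}{2} \rho V^2
Substituting knowns: 393.75 = 0.5·1260·V²/1000
Solving for V: V = √(2·(393.75·1000)/1260) = 25 m/s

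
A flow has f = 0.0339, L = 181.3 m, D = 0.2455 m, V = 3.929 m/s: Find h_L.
Formula: h_L = f \frac{L}{D} \frac{V^2}{2g}
h_L = 0.0339·(181.3/0.2455)·3.929²/(2·9.81) = 19.7 m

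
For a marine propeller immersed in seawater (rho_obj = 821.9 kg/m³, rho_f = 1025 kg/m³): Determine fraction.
Formula: f_{sub} = \frac{\rho_{obj}}{\rho_f}
fraction = 821.9/1025 = 0.8019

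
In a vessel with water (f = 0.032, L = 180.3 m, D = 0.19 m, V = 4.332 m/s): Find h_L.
Formula: h_L = f \frac{L}{D} \frac{V^2}{2g}
h_L = 0.032·(180.3/0.19)·4.332²/(2·9.81) = 29.04 m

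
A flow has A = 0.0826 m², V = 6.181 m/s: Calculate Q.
Formula: Q = A V
Q = 0.0826·6.181·1000 = 510.6 L/s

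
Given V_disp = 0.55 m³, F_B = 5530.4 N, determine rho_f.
Formula: F_B = \rho_f g V_{disp}
Substituting knowns: 5530.4 = rho_f·9.81·0.55
Solving for rho_f: rho_f = 5530.4/(9.81·0.55) = 1025 kg/m³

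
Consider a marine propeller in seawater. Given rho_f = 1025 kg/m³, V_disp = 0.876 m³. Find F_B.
Formula: F_B = \rho_f g V_{disp}
F_B = 1025·9.81·0.876 = 8808 N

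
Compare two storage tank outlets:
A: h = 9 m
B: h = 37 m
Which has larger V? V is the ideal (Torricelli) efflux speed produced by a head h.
V(A) = 13.29 m/s, V(B) = 26.94 m/s. Answer: B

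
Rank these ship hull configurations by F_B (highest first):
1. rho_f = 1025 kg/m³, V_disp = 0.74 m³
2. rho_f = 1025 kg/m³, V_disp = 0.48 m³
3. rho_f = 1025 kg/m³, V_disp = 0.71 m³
Case 1: F_B = 7441 N
Case 2: F_B = 4827 N
Case 3: F_B = 7139 N
Ranking (highest first): 1, 3, 2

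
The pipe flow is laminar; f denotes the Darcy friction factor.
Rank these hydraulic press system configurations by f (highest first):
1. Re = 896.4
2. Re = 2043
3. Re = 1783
Case 1: f = 0.0714
Case 2: f = 0.03133
Case 3: f = 0.03589
Ranking (highest first): 1, 3, 2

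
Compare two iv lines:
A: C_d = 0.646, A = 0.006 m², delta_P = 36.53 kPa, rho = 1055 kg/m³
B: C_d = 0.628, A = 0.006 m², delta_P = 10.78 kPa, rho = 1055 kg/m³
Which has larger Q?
Q(A) = 32.26 L/s, Q(B) = 17.03 L/s. Answer: A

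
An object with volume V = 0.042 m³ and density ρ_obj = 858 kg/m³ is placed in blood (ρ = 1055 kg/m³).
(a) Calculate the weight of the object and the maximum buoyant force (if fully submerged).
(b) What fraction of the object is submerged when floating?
(a) W=rho_obj*g*V=858*9.81*0.042=353.5 N; F_B(max)=rho*g*V=1055*9.81*0.042=434.7 N
(b) Floating fraction=rho_obj/rho=858/1055=0.813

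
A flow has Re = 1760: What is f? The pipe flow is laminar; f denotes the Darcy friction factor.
Formula: f = \frac{64}{Re}
f = 64/1760 = 0.03636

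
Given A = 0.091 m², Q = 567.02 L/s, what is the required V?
Formula: Q = A V
Substituting knowns: 567.02 = 0.091·V·1000
Solving for V: V = (567.02/1000)/0.091 = 6.231 m/s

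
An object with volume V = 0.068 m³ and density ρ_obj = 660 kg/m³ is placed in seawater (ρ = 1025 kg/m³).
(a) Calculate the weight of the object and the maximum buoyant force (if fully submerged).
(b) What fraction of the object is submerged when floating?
(a) W=rho_obj*g*V=660*9.81*0.068=440.3 N; F_B(max)=rho*g*V=1025*9.81*0.068=683.8 N
(b) Floating fraction=rho_obj/rho=660/1025=0.644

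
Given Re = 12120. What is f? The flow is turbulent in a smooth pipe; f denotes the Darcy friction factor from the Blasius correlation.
Formula: f = \frac{0.316}{Re^{0.25}}
f = 0.316/12120^0.25 = 0.03012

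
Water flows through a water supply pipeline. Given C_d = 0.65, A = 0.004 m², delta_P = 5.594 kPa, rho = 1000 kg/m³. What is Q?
Formula: Q = C_d A \sqrt{\frac{2 \Delta P}{\rho}}
Q = 0.65·0.004·√(2·(5.594·1000)/1000)·1000 = 8.697 L/s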